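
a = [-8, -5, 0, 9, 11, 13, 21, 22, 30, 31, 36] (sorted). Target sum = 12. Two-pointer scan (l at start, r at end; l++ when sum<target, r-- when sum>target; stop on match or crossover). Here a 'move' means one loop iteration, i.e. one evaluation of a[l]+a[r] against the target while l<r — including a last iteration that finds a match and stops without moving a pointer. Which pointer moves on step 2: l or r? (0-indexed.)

l=0 r=10: -8+36=28 >12, r--
l=0 r=9: -8+31=23 >12, r--

r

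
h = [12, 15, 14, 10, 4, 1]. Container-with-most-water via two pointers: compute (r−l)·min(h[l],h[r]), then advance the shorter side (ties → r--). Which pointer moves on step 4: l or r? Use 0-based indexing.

l=0 r=5: min(12,1)*5=5 best=5 *, r--
l=0 r=4: min(12,4)*4=16 best=16 *, r--
l=0 r=3: min(12,10)*3=30 best=30 *, r--
l=0 r=2: min(12,14)*2=24 best=30, l++

l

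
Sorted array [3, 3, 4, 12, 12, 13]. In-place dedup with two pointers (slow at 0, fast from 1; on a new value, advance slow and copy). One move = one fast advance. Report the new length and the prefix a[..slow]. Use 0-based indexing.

length 4; prefix = [3, 4, 12, 13]

(s=0,f=1) a[fast]=3=a[slow] dup → fast++
(s=0,f=2) a[fast]=4≠a[slow]=3 write a[1]=4 → slow++,fast++
(s=1,f=3) a[fast]=12≠a[slow]=4 write a[2]=12 → slow++,fast++
(s=2,f=4) a[fast]=12=a[slow] dup → fast++
(s=2,f=5) a[fast]=13≠a[slow]=12 write a[3]=13 → slow++,fast++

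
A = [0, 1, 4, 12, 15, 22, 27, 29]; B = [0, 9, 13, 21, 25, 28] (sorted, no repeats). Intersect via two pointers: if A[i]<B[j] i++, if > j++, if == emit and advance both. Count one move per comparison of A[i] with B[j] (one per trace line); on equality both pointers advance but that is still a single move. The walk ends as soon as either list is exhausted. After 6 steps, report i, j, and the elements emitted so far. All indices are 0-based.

i=4, j=3, emitted=[0]

[i=0,j=0] 0==0 emit → i++,j++
[i=1,j=1] 1<9 → i++
[i=2,j=1] 4<9 → i++
[i=3,j=1] 12>9 → j++
[i=3,j=2] 12<13 → i++
[i=4,j=2] 15>13 → j++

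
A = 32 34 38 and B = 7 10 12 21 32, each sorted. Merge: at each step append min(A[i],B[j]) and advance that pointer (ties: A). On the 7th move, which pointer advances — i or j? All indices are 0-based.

i

[i=0,j=0] A[i]=32>B[j]=7 take 7 → j++
[i=0,j=1] A[i]=32>B[j]=10 take 10 → j++
[i=0,j=2] A[i]=32>B[j]=12 take 12 → j++
[i=0,j=3] A[i]=32>B[j]=21 take 21 → j++
[i=0,j=4] A[i]=32<=B[j]=32 take 32 → i++
[i=1,j=4] A[i]=34>B[j]=32 take 32 → j++
[i=1,j=5] B done, take A[i]=34 → i++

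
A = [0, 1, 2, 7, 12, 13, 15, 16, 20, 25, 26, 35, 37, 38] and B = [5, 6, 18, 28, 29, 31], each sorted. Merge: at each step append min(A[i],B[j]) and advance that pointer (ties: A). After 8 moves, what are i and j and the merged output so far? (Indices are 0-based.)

i=6, j=2, merged so far=[0, 1, 2, 5, 6, 7, 12, 13]

[i=0,j=0] A[i]=0<=B[j]=5 take 0 → i++
[i=1,j=0] A[i]=1<=B[j]=5 take 1 → i++
[i=2,j=0] A[i]=2<=B[j]=5 take 2 → i++
[i=3,j=0] A[i]=7>B[j]=5 take 5 → j++
[i=3,j=1] A[i]=7>B[j]=6 take 6 → j++
[i=3,j=2] A[i]=7<=B[j]=18 take 7 → i++
[i=4,j=2] A[i]=12<=B[j]=18 take 12 → i++
[i=5,j=2] A[i]=13<=B[j]=18 take 13 → i++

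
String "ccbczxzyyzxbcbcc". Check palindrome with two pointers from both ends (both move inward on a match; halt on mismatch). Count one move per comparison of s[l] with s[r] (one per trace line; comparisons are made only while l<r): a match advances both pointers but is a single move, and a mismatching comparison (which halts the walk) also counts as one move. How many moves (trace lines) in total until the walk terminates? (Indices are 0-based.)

[0,15] 'c'=='c' → l++,r--
[1,14] 'c'=='c' → l++,r--
[2,13] 'b'=='b' → l++,r--
[3,12] 'c'=='c' → l++,r--
[4,11] 'z'!='b' → stop

5 moves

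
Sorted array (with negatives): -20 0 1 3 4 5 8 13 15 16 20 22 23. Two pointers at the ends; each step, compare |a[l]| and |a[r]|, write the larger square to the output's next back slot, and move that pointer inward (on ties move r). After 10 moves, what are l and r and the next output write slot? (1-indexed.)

[1,13] |-20|<=|23| out[13]=529 → r--
[1,12] |-20|<=|22| out[12]=484 → r--
[1,11] |-20|<=|20| out[11]=400 → r--
[1,10] |-20|>|16| out[10]=400 → l++
[2,10] |0|<=|16| out[9]=256 → r--
[2,9] |0|<=|15| out[8]=225 → r--
[2,8] |0|<=|13| out[7]=169 → r--
[2,7] |0|<=|8| out[6]=64 → r--
[2,6] |0|<=|5| out[5]=25 → r--
[2,5] |0|<=|4| out[4]=16 → r--

l=2, r=4, next write slot=3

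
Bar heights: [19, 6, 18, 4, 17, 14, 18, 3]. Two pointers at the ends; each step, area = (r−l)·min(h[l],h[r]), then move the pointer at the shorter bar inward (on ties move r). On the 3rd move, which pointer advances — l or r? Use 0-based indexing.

r

l=0 r=7: min(19,3)*7=21 best=21 *, r--
l=0 r=6: min(19,18)*6=108 best=108 *, r--
l=0 r=5: min(19,14)*5=70 best=108, r--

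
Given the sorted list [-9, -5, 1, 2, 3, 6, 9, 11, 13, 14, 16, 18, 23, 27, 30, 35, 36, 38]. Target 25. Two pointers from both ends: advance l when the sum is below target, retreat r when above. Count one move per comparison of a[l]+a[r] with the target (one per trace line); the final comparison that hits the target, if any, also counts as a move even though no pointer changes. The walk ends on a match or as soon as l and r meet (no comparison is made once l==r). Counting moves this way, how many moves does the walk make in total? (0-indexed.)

5 moves

l=0 r=17: -9+38=29 >25, r--
l=0 r=16: -9+36=27 >25, r--
l=0 r=15: -9+35=26 >25, r--
l=0 r=14: -9+30=21 <25, l++
l=1 r=14: -5+30=25, found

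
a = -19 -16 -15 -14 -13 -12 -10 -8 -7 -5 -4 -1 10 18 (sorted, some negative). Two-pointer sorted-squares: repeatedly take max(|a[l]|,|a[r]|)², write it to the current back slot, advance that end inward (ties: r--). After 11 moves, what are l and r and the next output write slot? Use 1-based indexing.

l=10, r=12, next write slot=3

[1,14] |-19|>|18| out[14]=361 → l++
[2,14] |-16|<=|18| out[13]=324 → r--
[2,13] |-16|>|10| out[12]=256 → l++
[3,13] |-15|>|10| out[11]=225 → l++
[4,13] |-14|>|10| out[10]=196 → l++
[5,13] |-13|>|10| out[9]=169 → l++
[6,13] |-12|>|10| out[8]=144 → l++
[7,13] |-10|<=|10| out[7]=100 → r--
[7,12] |-10|>|-1| out[6]=100 → l++
[8,12] |-8|>|-1| out[5]=64 → l++
[9,12] |-7|>|-1| out[4]=49 → l++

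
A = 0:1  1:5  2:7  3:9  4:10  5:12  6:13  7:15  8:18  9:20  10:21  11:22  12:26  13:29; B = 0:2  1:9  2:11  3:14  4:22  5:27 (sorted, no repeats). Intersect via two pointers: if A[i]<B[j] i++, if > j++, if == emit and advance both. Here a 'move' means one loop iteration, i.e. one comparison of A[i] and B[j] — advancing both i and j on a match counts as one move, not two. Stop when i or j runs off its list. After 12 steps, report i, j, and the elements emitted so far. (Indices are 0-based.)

i=9, j=4, emitted=[9]

[i=0,j=0] 1<2 → i++
[i=1,j=0] 5>2 → j++
[i=1,j=1] 5<9 → i++
[i=2,j=1] 7<9 → i++
[i=3,j=1] 9==9 emit → i++,j++
[i=4,j=2] 10<11 → i++
[i=5,j=2] 12>11 → j++
[i=5,j=3] 12<14 → i++
[i=6,j=3] 13<14 → i++
[i=7,j=3] 15>14 → j++
[i=7,j=4] 15<22 → i++
[i=8,j=4] 18<22 → i++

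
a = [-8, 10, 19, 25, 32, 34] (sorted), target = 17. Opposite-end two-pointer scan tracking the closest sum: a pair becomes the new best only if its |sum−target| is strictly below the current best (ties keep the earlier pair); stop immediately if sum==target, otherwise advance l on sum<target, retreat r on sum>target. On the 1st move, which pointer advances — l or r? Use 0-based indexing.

[0,5] -8+34=26 d=9 * → r--

r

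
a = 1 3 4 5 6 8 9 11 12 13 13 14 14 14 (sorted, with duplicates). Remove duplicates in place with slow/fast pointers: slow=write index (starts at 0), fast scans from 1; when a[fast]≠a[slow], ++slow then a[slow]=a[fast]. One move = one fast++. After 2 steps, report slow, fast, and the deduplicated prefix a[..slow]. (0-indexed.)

slow=2, fast=3, prefix=[1, 3, 4]

slow=0 fast=1: a[fast]=3≠a[slow]=1 write a[1]=3, slow++,fast++
slow=1 fast=2: a[fast]=4≠a[slow]=3 write a[2]=4, slow++,fast++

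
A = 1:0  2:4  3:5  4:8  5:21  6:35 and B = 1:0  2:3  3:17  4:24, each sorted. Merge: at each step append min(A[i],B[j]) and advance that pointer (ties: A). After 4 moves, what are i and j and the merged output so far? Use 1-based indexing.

[i=1,j=1] A[i]=0<=B[j]=0 take 0 → i++
[i=2,j=1] A[i]=4>B[j]=0 take 0 → j++
[i=2,j=2] A[i]=4>B[j]=3 take 3 → j++
[i=2,j=3] A[i]=4<=B[j]=17 take 4 → i++

i=3, j=3, merged so far=[0, 0, 3, 4]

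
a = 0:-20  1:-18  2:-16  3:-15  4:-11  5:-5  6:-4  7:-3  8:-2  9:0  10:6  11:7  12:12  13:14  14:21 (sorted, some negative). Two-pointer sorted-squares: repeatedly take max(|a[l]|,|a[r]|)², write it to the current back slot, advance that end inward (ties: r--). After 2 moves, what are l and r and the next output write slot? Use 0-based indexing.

[0,14] |-20|<=|21| out[14]=441 → r--
[0,13] |-20|>|14| out[13]=400 → l++

l=1, r=13, next write slot=12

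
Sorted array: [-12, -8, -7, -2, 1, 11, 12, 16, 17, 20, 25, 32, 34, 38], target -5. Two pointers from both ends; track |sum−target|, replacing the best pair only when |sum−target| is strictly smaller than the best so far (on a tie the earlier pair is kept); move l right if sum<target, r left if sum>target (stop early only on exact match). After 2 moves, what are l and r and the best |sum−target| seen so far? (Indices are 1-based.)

l=1, r=12, best |Δ|=27

[1,14] -12+38=26 d=31 * → r--
[1,13] -12+34=22 d=27 * → r--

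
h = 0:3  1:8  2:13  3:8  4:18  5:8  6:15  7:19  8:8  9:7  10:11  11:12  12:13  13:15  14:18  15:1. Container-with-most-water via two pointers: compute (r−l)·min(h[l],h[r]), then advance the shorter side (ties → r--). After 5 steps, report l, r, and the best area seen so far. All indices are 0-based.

[0,15] min(3,1)*15=15 best=15 * → r--
[0,14] min(3,18)*14=42 best=42 * → l++
[1,14] min(8,18)*13=104 best=104 * → l++
[2,14] min(13,18)*12=156 best=156 * → l++
[3,14] min(8,18)*11=88 best=156 → l++

l=4, r=14, best area=156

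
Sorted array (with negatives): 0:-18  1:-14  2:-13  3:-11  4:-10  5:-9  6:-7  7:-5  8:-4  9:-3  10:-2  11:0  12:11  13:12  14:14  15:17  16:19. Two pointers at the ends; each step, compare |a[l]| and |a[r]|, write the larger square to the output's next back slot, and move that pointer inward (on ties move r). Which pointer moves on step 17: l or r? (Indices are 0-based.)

r

[0,16] |-18|<=|19| out[16]=361 → r--
[0,15] |-18|>|17| out[15]=324 → l++
[1,15] |-14|<=|17| out[14]=289 → r--
[1,14] |-14|<=|14| out[13]=196 → r--
[1,13] |-14|>|12| out[12]=196 → l++
[2,13] |-13|>|12| out[11]=169 → l++
[3,13] |-11|<=|12| out[10]=144 → r--
[3,12] |-11|<=|11| out[9]=121 → r--
[3,11] |-11|>|0| out[8]=121 → l++
[4,11] |-10|>|0| out[7]=100 → l++
[5,11] |-9|>|0| out[6]=81 → l++
[6,11] |-7|>|0| out[5]=49 → l++
[7,11] |-5|>|0| out[4]=25 → l++
[8,11] |-4|>|0| out[3]=16 → l++
[9,11] |-3|>|0| out[2]=9 → l++
[10,11] |-2|>|0| out[1]=4 → l++
[11,11] |0|<=|0| out[0]=0 → r--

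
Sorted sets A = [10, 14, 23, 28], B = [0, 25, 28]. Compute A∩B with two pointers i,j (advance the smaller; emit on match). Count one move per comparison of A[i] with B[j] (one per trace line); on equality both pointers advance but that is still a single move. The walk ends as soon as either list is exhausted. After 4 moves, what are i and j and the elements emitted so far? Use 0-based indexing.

[i=0,j=0] 10>0 → j++
[i=0,j=1] 10<25 → i++
[i=1,j=1] 14<25 → i++
[i=2,j=1] 23<25 → i++

i=3, j=1, emitted=[]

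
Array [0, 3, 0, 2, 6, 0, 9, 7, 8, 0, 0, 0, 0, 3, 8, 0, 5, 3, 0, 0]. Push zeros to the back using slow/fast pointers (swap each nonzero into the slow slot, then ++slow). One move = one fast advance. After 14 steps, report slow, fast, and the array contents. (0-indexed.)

slow=0 fast=0: a[fast]=0, fast++
slow=0 fast=1: a[fast]=3≠0 swap→a[0]=3, slow++,fast++
slow=1 fast=2: a[fast]=0, fast++
slow=1 fast=3: a[fast]=2≠0 swap→a[1]=2, slow++,fast++
slow=2 fast=4: a[fast]=6≠0 swap→a[2]=6, slow++,fast++
slow=3 fast=5: a[fast]=0, fast++
slow=3 fast=6: a[fast]=9≠0 swap→a[3]=9, slow++,fast++
slow=4 fast=7: a[fast]=7≠0 swap→a[4]=7, slow++,fast++
slow=5 fast=8: a[fast]=8≠0 swap→a[5]=8, slow++,fast++
slow=6 fast=9: a[fast]=0, fast++
slow=6 fast=10: a[fast]=0, fast++
slow=6 fast=11: a[fast]=0, fast++
slow=6 fast=12: a[fast]=0, fast++
slow=6 fast=13: a[fast]=3≠0 swap→a[6]=3, slow++,fast++

slow=7, fast=14, a=[3, 2, 6, 9, 7, 8, 3, 0, 0, 0, 0, 0, 0, 0, 8, 0, 5, 3, 0, 0]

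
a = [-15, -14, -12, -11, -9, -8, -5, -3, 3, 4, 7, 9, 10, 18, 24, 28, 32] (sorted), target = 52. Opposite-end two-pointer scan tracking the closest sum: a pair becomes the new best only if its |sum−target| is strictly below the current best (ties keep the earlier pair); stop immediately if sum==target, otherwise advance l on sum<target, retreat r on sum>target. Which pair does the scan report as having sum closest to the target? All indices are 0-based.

pair (24, 28) with sum 52 (|Δ|=0)

[0,16] -15+32=17 d=35 * → l++
[1,16] -14+32=18 d=34 * → l++
[2,16] -12+32=20 d=32 * → l++
[3,16] -11+32=21 d=31 * → l++
[4,16] -9+32=23 d=29 * → l++
[5,16] -8+32=24 d=28 * → l++
[6,16] -5+32=27 d=25 * → l++
[7,16] -3+32=29 d=23 * → l++
[8,16] 3+32=35 d=17 * → l++
[9,16] 4+32=36 d=16 * → l++
[10,16] 7+32=39 d=13 * → l++
[11,16] 9+32=41 d=11 * → l++
[12,16] 10+32=42 d=10 * → l++
[13,16] 18+32=50 d=2 * → l++
[14,16] 24+32=56 d=4 → r--
[14,15] 24+28=52 d=0 * → stop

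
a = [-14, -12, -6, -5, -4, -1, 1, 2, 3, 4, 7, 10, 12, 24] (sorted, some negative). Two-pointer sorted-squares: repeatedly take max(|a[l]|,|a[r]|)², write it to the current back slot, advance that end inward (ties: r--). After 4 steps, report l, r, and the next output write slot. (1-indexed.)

l=3, r=12, next write slot=10

l=1 r=14: |-14|<=|24| out[14]=576, r--
l=1 r=13: |-14|>|12| out[13]=196, l++
l=2 r=13: |-12|<=|12| out[12]=144, r--
l=2 r=12: |-12|>|10| out[11]=144, l++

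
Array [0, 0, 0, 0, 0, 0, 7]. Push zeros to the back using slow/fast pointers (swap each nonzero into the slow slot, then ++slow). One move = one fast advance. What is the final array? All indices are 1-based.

[7, 0, 0, 0, 0, 0, 0]

slow=1 fast=1: a[fast]=0, fast++
slow=1 fast=2: a[fast]=0, fast++
slow=1 fast=3: a[fast]=0, fast++
slow=1 fast=4: a[fast]=0, fast++
slow=1 fast=5: a[fast]=0, fast++
slow=1 fast=6: a[fast]=0, fast++
slow=1 fast=7: a[fast]=7≠0 swap→a[1]=7, slow++,fast++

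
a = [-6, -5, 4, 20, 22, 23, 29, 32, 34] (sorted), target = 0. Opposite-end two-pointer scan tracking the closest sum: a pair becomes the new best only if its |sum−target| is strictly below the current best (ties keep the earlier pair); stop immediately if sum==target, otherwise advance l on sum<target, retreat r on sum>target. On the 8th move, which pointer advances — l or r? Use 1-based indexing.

[1,9] -6+34=28 d=28 * → r--
[1,8] -6+32=26 d=26 * → r--
[1,7] -6+29=23 d=23 * → r--
[1,6] -6+23=17 d=17 * → r--
[1,5] -6+22=16 d=16 * → r--
[1,4] -6+20=14 d=14 * → r--
[1,3] -6+4=-2 d=2 * → l++
[2,3] -5+4=-1 d=1 * → l++

l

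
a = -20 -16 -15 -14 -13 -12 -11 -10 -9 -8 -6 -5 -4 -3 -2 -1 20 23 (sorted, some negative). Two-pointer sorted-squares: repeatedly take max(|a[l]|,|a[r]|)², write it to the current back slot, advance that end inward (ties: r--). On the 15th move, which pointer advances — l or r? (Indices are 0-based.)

[0,17] |-20|<=|23| out[17]=529 → r--
[0,16] |-20|<=|20| out[16]=400 → r--
[0,15] |-20|>|-1| out[15]=400 → l++
[1,15] |-16|>|-1| out[14]=256 → l++
[2,15] |-15|>|-1| out[13]=225 → l++
[3,15] |-14|>|-1| out[12]=196 → l++
[4,15] |-13|>|-1| out[11]=169 → l++
[5,15] |-12|>|-1| out[10]=144 → l++
[6,15] |-11|>|-1| out[9]=121 → l++
[7,15] |-10|>|-1| out[8]=100 → l++
[8,15] |-9|>|-1| out[7]=81 → l++
[9,15] |-8|>|-1| out[6]=64 → l++
[10,15] |-6|>|-1| out[5]=36 → l++
[11,15] |-5|>|-1| out[4]=25 → l++
[12,15] |-4|>|-1| out[3]=16 → l++

l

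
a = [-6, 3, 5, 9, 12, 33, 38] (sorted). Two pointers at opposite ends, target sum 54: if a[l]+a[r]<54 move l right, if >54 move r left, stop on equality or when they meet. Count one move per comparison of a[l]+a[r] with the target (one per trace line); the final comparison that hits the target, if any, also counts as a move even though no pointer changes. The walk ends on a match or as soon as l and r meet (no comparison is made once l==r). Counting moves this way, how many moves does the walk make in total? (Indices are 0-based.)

l=0 r=6: -6+38=32 <54, l++
l=1 r=6: 3+38=41 <54, l++
l=2 r=6: 5+38=43 <54, l++
l=3 r=6: 9+38=47 <54, l++
l=4 r=6: 12+38=50 <54, l++
l=5 r=6: 33+38=71 >54, r--

6 moves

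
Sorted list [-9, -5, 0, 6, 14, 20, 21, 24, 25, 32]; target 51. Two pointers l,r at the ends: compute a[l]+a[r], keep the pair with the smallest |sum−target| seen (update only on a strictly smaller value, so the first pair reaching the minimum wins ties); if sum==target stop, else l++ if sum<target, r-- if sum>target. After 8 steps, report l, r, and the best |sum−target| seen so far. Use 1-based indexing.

l=8, r=9, best |Δ|=1

[1,10] -9+32=23 d=28 * → l++
[2,10] -5+32=27 d=24 * → l++
[3,10] 0+32=32 d=19 * → l++
[4,10] 6+32=38 d=13 * → l++
[5,10] 14+32=46 d=5 * → l++
[6,10] 20+32=52 d=1 * → r--
[6,9] 20+25=45 d=6 → l++
[7,9] 21+25=46 d=5 → l++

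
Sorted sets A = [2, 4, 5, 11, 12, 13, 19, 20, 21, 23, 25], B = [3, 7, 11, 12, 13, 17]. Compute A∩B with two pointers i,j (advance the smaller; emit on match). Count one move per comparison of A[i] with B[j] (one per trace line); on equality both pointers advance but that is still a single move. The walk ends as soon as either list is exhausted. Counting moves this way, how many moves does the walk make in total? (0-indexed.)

9 moves

[i=0,j=0] 2<3 → i++
[i=1,j=0] 4>3 → j++
[i=1,j=1] 4<7 → i++
[i=2,j=1] 5<7 → i++
[i=3,j=1] 11>7 → j++
[i=3,j=2] 11==11 emit → i++,j++
[i=4,j=3] 12==12 emit → i++,j++
[i=5,j=4] 13==13 emit → i++,j++
[i=6,j=5] 19>17 → j++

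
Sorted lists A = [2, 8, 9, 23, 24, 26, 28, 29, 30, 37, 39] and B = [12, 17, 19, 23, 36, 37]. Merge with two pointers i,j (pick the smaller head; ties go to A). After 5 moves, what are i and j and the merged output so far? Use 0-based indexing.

i=3, j=2, merged so far=[2, 8, 9, 12, 17]

[i=0,j=0] A[i]=2<=B[j]=12 take 2 → i++
[i=1,j=0] A[i]=8<=B[j]=12 take 8 → i++
[i=2,j=0] A[i]=9<=B[j]=12 take 9 → i++
[i=3,j=0] A[i]=23>B[j]=12 take 12 → j++
[i=3,j=1] A[i]=23>B[j]=17 take 17 → j++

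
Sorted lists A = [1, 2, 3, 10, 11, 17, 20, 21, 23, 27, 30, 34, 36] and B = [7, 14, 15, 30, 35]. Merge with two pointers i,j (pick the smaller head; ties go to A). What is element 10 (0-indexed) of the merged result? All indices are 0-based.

merged[10] = 21

[i=0,j=0] A[i]=1<=B[j]=7 take 1 → i++
[i=1,j=0] A[i]=2<=B[j]=7 take 2 → i++
[i=2,j=0] A[i]=3<=B[j]=7 take 3 → i++
[i=3,j=0] A[i]=10>B[j]=7 take 7 → j++
[i=3,j=1] A[i]=10<=B[j]=14 take 10 → i++
[i=4,j=1] A[i]=11<=B[j]=14 take 11 → i++
[i=5,j=1] A[i]=17>B[j]=14 take 14 → j++
[i=5,j=2] A[i]=17>B[j]=15 take 15 → j++
[i=5,j=3] A[i]=17<=B[j]=30 take 17 → i++
[i=6,j=3] A[i]=20<=B[j]=30 take 20 → i++
[i=7,j=3] A[i]=21<=B[j]=30 take 21 → i++
[i=8,j=3] A[i]=23<=B[j]=30 take 23 → i++
[i=9,j=3] A[i]=27<=B[j]=30 take 27 → i++
[i=10,j=3] A[i]=30<=B[j]=30 take 30 → i++
[i=11,j=3] A[i]=34>B[j]=30 take 30 → j++
[i=11,j=4] A[i]=34<=B[j]=35 take 34 → i++
[i=12,j=4] A[i]=36>B[j]=35 take 35 → j++
[i=12,j=5] B done, take A[i]=36 → i++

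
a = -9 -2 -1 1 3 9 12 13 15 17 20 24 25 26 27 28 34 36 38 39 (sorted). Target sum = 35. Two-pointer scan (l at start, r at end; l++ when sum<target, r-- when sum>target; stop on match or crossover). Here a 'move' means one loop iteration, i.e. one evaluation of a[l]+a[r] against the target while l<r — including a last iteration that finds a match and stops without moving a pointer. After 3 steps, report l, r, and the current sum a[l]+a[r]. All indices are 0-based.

l=1, r=17, sum=34

l=0 r=19: -9+39=30 <35, l++
l=1 r=19: -2+39=37 >35, r--
l=1 r=18: -2+38=36 >35, r--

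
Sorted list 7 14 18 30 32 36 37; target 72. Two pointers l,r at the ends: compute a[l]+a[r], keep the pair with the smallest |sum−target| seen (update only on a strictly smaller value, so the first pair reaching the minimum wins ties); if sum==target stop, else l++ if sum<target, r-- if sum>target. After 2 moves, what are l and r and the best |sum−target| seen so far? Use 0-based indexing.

l=2, r=6, best |Δ|=21

l=0 r=6: 7+37=44 d=28 *, l++
l=1 r=6: 14+37=51 d=21 *, l++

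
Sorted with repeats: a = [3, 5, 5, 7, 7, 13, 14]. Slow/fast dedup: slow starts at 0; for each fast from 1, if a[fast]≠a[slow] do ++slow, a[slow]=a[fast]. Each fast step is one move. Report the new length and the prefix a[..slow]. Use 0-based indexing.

slow=0 fast=1: a[fast]=5≠a[slow]=3 write a[1]=5, slow++,fast++
slow=1 fast=2: a[fast]=5=a[slow] dup, fast++
slow=1 fast=3: a[fast]=7≠a[slow]=5 write a[2]=7, slow++,fast++
slow=2 fast=4: a[fast]=7=a[slow] dup, fast++
slow=2 fast=5: a[fast]=13≠a[slow]=7 write a[3]=13, slow++,fast++
slow=3 fast=6: a[fast]=14≠a[slow]=13 write a[4]=14, slow++,fast++

length 5; prefix = [3, 5, 7, 13, 14]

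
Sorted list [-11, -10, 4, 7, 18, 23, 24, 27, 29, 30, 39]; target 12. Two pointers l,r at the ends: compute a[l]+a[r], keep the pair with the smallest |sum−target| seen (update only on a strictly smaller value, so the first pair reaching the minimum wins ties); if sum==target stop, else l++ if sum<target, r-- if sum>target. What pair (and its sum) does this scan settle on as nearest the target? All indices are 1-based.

l=1 r=11: -11+39=28 d=16 *, r--
l=1 r=10: -11+30=19 d=7 *, r--
l=1 r=9: -11+29=18 d=6 *, r--
l=1 r=8: -11+27=16 d=4 *, r--
l=1 r=7: -11+24=13 d=1 *, r--
l=1 r=6: -11+23=12 d=0 *, stop

pair (-11, 23) with sum 12 (|Δ|=0)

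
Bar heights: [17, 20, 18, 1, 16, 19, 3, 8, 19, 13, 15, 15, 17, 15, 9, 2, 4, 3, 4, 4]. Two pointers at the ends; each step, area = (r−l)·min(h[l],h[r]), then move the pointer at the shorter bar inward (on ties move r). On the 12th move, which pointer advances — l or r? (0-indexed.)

l

[0,19] min(17,4)*19=76 best=76 * → r--
[0,18] min(17,4)*18=72 best=76 → r--
[0,17] min(17,3)*17=51 best=76 → r--
[0,16] min(17,4)*16=64 best=76 → r--
[0,15] min(17,2)*15=30 best=76 → r--
[0,14] min(17,9)*14=126 best=126 * → r--
[0,13] min(17,15)*13=195 best=195 * → r--
[0,12] min(17,17)*12=204 best=204 * → r--
[0,11] min(17,15)*11=165 best=204 → r--
[0,10] min(17,15)*10=150 best=204 → r--
[0,9] min(17,13)*9=117 best=204 → r--
[0,8] min(17,19)*8=136 best=204 → l++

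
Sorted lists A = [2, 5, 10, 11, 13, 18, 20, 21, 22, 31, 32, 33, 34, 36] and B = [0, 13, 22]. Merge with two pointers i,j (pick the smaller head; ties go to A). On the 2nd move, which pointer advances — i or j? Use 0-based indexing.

[i=0,j=0] A[i]=2>B[j]=0 take 0 → j++
[i=0,j=1] A[i]=2<=B[j]=13 take 2 → i++

i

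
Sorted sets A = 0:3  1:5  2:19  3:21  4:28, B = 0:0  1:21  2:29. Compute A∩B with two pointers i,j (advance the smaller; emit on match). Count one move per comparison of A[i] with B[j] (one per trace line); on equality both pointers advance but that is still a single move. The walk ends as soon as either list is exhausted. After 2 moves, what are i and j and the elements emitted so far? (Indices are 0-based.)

[i=0,j=0] 3>0 → j++
[i=0,j=1] 3<21 → i++

i=1, j=1, emitted=[]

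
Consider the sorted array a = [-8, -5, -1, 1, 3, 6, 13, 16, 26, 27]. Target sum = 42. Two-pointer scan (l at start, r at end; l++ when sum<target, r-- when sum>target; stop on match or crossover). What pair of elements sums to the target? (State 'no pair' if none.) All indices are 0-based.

(16, 26)

[0,9] -8+27=19 <42 → l++
[1,9] -5+27=22 <42 → l++
[2,9] -1+27=26 <42 → l++
[3,9] 1+27=28 <42 → l++
[4,9] 3+27=30 <42 → l++
[5,9] 6+27=33 <42 → l++
[6,9] 13+27=40 <42 → l++
[7,9] 16+27=43 >42 → r--
[7,8] 16+26=42 → found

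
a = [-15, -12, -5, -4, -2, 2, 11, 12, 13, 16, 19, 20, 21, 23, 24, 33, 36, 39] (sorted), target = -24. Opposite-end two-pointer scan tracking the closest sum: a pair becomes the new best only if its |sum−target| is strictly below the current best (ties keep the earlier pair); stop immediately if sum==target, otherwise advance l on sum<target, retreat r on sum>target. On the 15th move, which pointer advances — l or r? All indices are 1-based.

r

[1,18] -15+39=24 d=48 * → r--
[1,17] -15+36=21 d=45 * → r--
[1,16] -15+33=18 d=42 * → r--
[1,15] -15+24=9 d=33 * → r--
[1,14] -15+23=8 d=32 * → r--
[1,13] -15+21=6 d=30 * → r--
[1,12] -15+20=5 d=29 * → r--
[1,11] -15+19=4 d=28 * → r--
[1,10] -15+16=1 d=25 * → r--
[1,9] -15+13=-2 d=22 * → r--
[1,8] -15+12=-3 d=21 * → r--
[1,7] -15+11=-4 d=20 * → r--
[1,6] -15+2=-13 d=11 * → r--
[1,5] -15+-2=-17 d=7 * → r--
[1,4] -15+-4=-19 d=5 * → r--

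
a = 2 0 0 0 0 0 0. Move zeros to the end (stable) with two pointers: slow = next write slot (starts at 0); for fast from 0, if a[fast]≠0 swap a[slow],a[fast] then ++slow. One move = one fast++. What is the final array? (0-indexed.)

slow=0 fast=0: a[fast]=2≠0 swap→a[0]=2, slow++,fast++
slow=1 fast=1: a[fast]=0, fast++
slow=1 fast=2: a[fast]=0, fast++
slow=1 fast=3: a[fast]=0, fast++
slow=1 fast=4: a[fast]=0, fast++
slow=1 fast=5: a[fast]=0, fast++
slow=1 fast=6: a[fast]=0, fast++

[2, 0, 0, 0, 0, 0, 0]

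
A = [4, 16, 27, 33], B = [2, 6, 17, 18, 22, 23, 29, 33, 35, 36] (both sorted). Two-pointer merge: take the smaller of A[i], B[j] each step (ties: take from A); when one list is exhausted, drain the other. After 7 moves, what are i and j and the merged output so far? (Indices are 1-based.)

i=3, j=6, merged so far=[2, 4, 6, 16, 17, 18, 22]

[i=1,j=1] A[i]=4>B[j]=2 take 2 → j++
[i=1,j=2] A[i]=4<=B[j]=6 take 4 → i++
[i=2,j=2] A[i]=16>B[j]=6 take 6 → j++
[i=2,j=3] A[i]=16<=B[j]=17 take 16 → i++
[i=3,j=3] A[i]=27>B[j]=17 take 17 → j++
[i=3,j=4] A[i]=27>B[j]=18 take 18 → j++
[i=3,j=5] A[i]=27>B[j]=22 take 22 → j++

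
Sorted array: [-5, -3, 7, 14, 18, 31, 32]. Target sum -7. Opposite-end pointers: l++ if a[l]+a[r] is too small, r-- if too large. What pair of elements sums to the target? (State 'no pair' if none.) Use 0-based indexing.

l=0 r=6: -5+32=27 >-7, r--
l=0 r=5: -5+31=26 >-7, r--
l=0 r=4: -5+18=13 >-7, r--
l=0 r=3: -5+14=9 >-7, r--
l=0 r=2: -5+7=2 >-7, r--
l=0 r=1: -5+-3=-8 <-7, l++

no pair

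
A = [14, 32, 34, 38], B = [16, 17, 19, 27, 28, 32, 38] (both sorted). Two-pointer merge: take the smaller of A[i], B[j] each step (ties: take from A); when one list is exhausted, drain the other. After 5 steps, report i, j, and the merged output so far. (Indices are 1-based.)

[i=1,j=1] A[i]=14<=B[j]=16 take 14 → i++
[i=2,j=1] A[i]=32>B[j]=16 take 16 → j++
[i=2,j=2] A[i]=32>B[j]=17 take 17 → j++
[i=2,j=3] A[i]=32>B[j]=19 take 19 → j++
[i=2,j=4] A[i]=32>B[j]=27 take 27 → j++

i=2, j=5, merged so far=[14, 16, 17, 19, 27]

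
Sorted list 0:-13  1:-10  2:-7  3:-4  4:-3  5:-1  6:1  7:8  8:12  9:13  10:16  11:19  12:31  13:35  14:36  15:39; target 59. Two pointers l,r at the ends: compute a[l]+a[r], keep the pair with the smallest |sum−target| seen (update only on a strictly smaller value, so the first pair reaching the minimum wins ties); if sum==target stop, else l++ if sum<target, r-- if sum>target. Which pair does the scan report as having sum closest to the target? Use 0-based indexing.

[0,15] -13+39=26 d=33 * → l++
[1,15] -10+39=29 d=30 * → l++
[2,15] -7+39=32 d=27 * → l++
[3,15] -4+39=35 d=24 * → l++
[4,15] -3+39=36 d=23 * → l++
[5,15] -1+39=38 d=21 * → l++
[6,15] 1+39=40 d=19 * → l++
[7,15] 8+39=47 d=12 * → l++
[8,15] 12+39=51 d=8 * → l++
[9,15] 13+39=52 d=7 * → l++
[10,15] 16+39=55 d=4 * → l++
[11,15] 19+39=58 d=1 * → l++
[12,15] 31+39=70 d=11 → r--
[12,14] 31+36=67 d=8 → r--
[12,13] 31+35=66 d=7 → r--

pair (19, 39) with sum 58 (|Δ|=1)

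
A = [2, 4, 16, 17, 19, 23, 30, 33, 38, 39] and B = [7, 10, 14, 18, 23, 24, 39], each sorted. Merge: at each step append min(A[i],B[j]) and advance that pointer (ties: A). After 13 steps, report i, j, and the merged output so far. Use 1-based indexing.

i=1 j=1: A[i]=2<=B[j]=7 take 2, i++
i=2 j=1: A[i]=4<=B[j]=7 take 4, i++
i=3 j=1: A[i]=16>B[j]=7 take 7, j++
i=3 j=2: A[i]=16>B[j]=10 take 10, j++
i=3 j=3: A[i]=16>B[j]=14 take 14, j++
i=3 j=4: A[i]=16<=B[j]=18 take 16, i++
i=4 j=4: A[i]=17<=B[j]=18 take 17, i++
i=5 j=4: A[i]=19>B[j]=18 take 18, j++
i=5 j=5: A[i]=19<=B[j]=23 take 19, i++
i=6 j=5: A[i]=23<=B[j]=23 take 23, i++
i=7 j=5: A[i]=30>B[j]=23 take 23, j++
i=7 j=6: A[i]=30>B[j]=24 take 24, j++
i=7 j=7: A[i]=30<=B[j]=39 take 30, i++

i=8, j=7, merged so far=[2, 4, 7, 10, 14, 16, 17, 18, 19, 23, 23, 24, 30]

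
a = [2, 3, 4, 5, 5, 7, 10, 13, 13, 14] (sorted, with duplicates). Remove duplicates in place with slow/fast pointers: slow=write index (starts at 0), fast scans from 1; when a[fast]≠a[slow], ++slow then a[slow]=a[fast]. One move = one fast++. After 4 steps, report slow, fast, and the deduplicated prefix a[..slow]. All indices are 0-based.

slow=3, fast=5, prefix=[2, 3, 4, 5]

(s=0,f=1) a[fast]=3≠a[slow]=2 write a[1]=3 → slow++,fast++
(s=1,f=2) a[fast]=4≠a[slow]=3 write a[2]=4 → slow++,fast++
(s=2,f=3) a[fast]=5≠a[slow]=4 write a[3]=5 → slow++,fast++
(s=3,f=4) a[fast]=5=a[slow] dup → fast++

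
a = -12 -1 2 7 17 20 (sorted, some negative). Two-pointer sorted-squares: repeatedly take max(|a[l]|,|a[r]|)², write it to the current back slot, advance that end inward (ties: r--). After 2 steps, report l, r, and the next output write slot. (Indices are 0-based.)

l=0 r=5: |-12|<=|20| out[5]=400, r--
l=0 r=4: |-12|<=|17| out[4]=289, r--

l=0, r=3, next write slot=3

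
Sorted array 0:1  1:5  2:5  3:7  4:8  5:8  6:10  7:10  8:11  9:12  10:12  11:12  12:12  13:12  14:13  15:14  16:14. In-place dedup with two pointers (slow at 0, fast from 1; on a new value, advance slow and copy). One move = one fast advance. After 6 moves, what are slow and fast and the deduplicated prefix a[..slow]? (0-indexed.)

slow=4, fast=7, prefix=[1, 5, 7, 8, 10]

(s=0,f=1) a[fast]=5≠a[slow]=1 write a[1]=5 → slow++,fast++
(s=1,f=2) a[fast]=5=a[slow] dup → fast++
(s=1,f=3) a[fast]=7≠a[slow]=5 write a[2]=7 → slow++,fast++
(s=2,f=4) a[fast]=8≠a[slow]=7 write a[3]=8 → slow++,fast++
(s=3,f=5) a[fast]=8=a[slow] dup → fast++
(s=3,f=6) a[fast]=10≠a[slow]=8 write a[4]=10 → slow++,fast++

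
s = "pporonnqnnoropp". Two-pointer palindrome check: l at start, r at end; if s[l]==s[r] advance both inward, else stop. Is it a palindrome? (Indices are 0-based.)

[0,14] 'p'=='p' → l++,r--
[1,13] 'p'=='p' → l++,r--
[2,12] 'o'=='o' → l++,r--
[3,11] 'r'=='r' → l++,r--
[4,10] 'o'=='o' → l++,r--
[5,9] 'n'=='n' → l++,r--
[6,8] 'n'=='n' → l++,r--

palindrome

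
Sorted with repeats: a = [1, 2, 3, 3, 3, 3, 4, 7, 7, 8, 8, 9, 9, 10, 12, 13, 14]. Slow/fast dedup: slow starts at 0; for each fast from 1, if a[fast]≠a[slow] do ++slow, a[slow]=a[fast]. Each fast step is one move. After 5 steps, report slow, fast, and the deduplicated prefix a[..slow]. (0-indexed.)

slow=0 fast=1: a[fast]=2≠a[slow]=1 write a[1]=2, slow++,fast++
slow=1 fast=2: a[fast]=3≠a[slow]=2 write a[2]=3, slow++,fast++
slow=2 fast=3: a[fast]=3=a[slow] dup, fast++
slow=2 fast=4: a[fast]=3=a[slow] dup, fast++
slow=2 fast=5: a[fast]=3=a[slow] dup, fast++

slow=2, fast=6, prefix=[1, 2, 3]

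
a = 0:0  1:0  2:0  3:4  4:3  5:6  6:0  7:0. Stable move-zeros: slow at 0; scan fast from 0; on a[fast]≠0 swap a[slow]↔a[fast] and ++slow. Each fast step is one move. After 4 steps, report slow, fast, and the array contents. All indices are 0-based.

slow=1, fast=4, a=[4, 0, 0, 0, 3, 6, 0, 0]

slow=0 fast=0: a[fast]=0, fast++
slow=0 fast=1: a[fast]=0, fast++
slow=0 fast=2: a[fast]=0, fast++
slow=0 fast=3: a[fast]=4≠0 swap→a[0]=4, slow++,fast++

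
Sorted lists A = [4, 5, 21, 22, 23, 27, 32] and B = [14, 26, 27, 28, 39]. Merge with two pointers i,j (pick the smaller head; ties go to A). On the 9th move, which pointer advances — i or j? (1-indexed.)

[i=1,j=1] A[i]=4<=B[j]=14 take 4 → i++
[i=2,j=1] A[i]=5<=B[j]=14 take 5 → i++
[i=3,j=1] A[i]=21>B[j]=14 take 14 → j++
[i=3,j=2] A[i]=21<=B[j]=26 take 21 → i++
[i=4,j=2] A[i]=22<=B[j]=26 take 22 → i++
[i=5,j=2] A[i]=23<=B[j]=26 take 23 → i++
[i=6,j=2] A[i]=27>B[j]=26 take 26 → j++
[i=6,j=3] A[i]=27<=B[j]=27 take 27 → i++
[i=7,j=3] A[i]=32>B[j]=27 take 27 → j++

j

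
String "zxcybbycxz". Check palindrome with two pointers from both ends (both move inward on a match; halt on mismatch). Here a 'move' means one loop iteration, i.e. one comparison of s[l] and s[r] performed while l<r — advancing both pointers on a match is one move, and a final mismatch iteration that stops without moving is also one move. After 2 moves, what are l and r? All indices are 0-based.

l=2, r=7

l=0 r=9: 'z'=='z', l++,r--
l=1 r=8: 'x'=='x', l++,r--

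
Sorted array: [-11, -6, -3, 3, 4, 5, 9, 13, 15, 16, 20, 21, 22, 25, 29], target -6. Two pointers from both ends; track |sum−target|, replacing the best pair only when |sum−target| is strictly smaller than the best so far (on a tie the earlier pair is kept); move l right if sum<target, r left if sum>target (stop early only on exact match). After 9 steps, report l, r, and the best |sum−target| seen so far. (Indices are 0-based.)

[0,14] -11+29=18 d=24 * → r--
[0,13] -11+25=14 d=20 * → r--
[0,12] -11+22=11 d=17 * → r--
[0,11] -11+21=10 d=16 * → r--
[0,10] -11+20=9 d=15 * → r--
[0,9] -11+16=5 d=11 * → r--
[0,8] -11+15=4 d=10 * → r--
[0,7] -11+13=2 d=8 * → r--
[0,6] -11+9=-2 d=4 * → r--

l=0, r=5, best |Δ|=4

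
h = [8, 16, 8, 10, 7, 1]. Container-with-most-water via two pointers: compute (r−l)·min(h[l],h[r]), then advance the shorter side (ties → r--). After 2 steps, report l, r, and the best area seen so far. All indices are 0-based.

l=0 r=5: min(8,1)*5=5 best=5 *, r--
l=0 r=4: min(8,7)*4=28 best=28 *, r--

l=0, r=3, best area=28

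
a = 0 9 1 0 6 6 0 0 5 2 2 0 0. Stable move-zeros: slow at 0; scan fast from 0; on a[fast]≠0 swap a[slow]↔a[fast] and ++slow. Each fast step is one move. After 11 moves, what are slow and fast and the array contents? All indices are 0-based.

slow=7, fast=11, a=[9, 1, 6, 6, 5, 2, 2, 0, 0, 0, 0, 0, 0]

(s=0,f=0) a[fast]=0 → fast++
(s=0,f=1) a[fast]=9≠0 swap→a[0]=9 → slow++,fast++
(s=1,f=2) a[fast]=1≠0 swap→a[1]=1 → slow++,fast++
(s=2,f=3) a[fast]=0 → fast++
(s=2,f=4) a[fast]=6≠0 swap→a[2]=6 → slow++,fast++
(s=3,f=5) a[fast]=6≠0 swap→a[3]=6 → slow++,fast++
(s=4,f=6) a[fast]=0 → fast++
(s=4,f=7) a[fast]=0 → fast++
(s=4,f=8) a[fast]=5≠0 swap→a[4]=5 → slow++,fast++
(s=5,f=9) a[fast]=2≠0 swap→a[5]=2 → slow++,fast++
(s=6,f=10) a[fast]=2≠0 swap→a[6]=2 → slow++,fast++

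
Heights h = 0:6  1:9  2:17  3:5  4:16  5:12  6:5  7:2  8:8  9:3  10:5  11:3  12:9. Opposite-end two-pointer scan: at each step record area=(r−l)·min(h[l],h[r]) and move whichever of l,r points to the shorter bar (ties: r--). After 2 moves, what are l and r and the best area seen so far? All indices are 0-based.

[0,12] min(6,9)*12=72 best=72 * → l++
[1,12] min(9,9)*11=99 best=99 * → r--

l=1, r=11, best area=99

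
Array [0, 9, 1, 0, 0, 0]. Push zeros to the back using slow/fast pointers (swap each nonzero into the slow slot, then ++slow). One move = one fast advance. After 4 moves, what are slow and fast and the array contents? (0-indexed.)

slow=0 fast=0: a[fast]=0, fast++
slow=0 fast=1: a[fast]=9≠0 swap→a[0]=9, slow++,fast++
slow=1 fast=2: a[fast]=1≠0 swap→a[1]=1, slow++,fast++
slow=2 fast=3: a[fast]=0, fast++

slow=2, fast=4, a=[9, 1, 0, 0, 0, 0]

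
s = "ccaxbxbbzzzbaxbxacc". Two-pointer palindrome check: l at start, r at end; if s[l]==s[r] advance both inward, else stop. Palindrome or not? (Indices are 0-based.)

not a palindrome (mismatch at 6,12)

l=0 r=18: 'c'=='c', l++,r--
l=1 r=17: 'c'=='c', l++,r--
l=2 r=16: 'a'=='a', l++,r--
l=3 r=15: 'x'=='x', l++,r--
l=4 r=14: 'b'=='b', l++,r--
l=5 r=13: 'x'=='x', l++,r--
l=6 r=12: 'b'!='a', stop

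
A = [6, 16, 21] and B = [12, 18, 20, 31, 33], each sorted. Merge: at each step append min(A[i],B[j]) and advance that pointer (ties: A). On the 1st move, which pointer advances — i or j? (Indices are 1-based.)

i

i=1 j=1: A[i]=6<=B[j]=12 take 6, i++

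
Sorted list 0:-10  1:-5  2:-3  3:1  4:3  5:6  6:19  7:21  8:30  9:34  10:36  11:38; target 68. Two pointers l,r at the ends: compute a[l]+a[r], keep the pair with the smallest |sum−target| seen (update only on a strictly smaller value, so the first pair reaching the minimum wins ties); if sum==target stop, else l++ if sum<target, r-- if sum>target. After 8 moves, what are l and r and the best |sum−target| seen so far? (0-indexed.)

l=8, r=11, best |Δ|=9

l=0 r=11: -10+38=28 d=40 *, l++
l=1 r=11: -5+38=33 d=35 *, l++
l=2 r=11: -3+38=35 d=33 *, l++
l=3 r=11: 1+38=39 d=29 *, l++
l=4 r=11: 3+38=41 d=27 *, l++
l=5 r=11: 6+38=44 d=24 *, l++
l=6 r=11: 19+38=57 d=11 *, l++
l=7 r=11: 21+38=59 d=9 *, l++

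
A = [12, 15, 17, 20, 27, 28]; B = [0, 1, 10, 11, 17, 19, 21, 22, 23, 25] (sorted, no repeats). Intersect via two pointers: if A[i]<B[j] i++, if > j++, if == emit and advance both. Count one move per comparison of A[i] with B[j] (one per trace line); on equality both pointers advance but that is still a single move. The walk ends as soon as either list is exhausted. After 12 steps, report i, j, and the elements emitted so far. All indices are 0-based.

i=4, j=9, emitted=[17]

i=0 j=0: 12>0, j++
i=0 j=1: 12>1, j++
i=0 j=2: 12>10, j++
i=0 j=3: 12>11, j++
i=0 j=4: 12<17, i++
i=1 j=4: 15<17, i++
i=2 j=4: 17==17 emit, i++,j++
i=3 j=5: 20>19, j++
i=3 j=6: 20<21, i++
i=4 j=6: 27>21, j++
i=4 j=7: 27>22, j++
i=4 j=8: 27>23, j++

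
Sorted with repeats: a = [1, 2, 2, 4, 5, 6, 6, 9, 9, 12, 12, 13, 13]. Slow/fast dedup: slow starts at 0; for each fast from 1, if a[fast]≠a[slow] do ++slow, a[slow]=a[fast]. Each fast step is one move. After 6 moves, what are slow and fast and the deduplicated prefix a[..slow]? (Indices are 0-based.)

slow=0 fast=1: a[fast]=2≠a[slow]=1 write a[1]=2, slow++,fast++
slow=1 fast=2: a[fast]=2=a[slow] dup, fast++
slow=1 fast=3: a[fast]=4≠a[slow]=2 write a[2]=4, slow++,fast++
slow=2 fast=4: a[fast]=5≠a[slow]=4 write a[3]=5, slow++,fast++
slow=3 fast=5: a[fast]=6≠a[slow]=5 write a[4]=6, slow++,fast++
slow=4 fast=6: a[fast]=6=a[slow] dup, fast++

slow=4, fast=7, prefix=[1, 2, 4, 5, 6]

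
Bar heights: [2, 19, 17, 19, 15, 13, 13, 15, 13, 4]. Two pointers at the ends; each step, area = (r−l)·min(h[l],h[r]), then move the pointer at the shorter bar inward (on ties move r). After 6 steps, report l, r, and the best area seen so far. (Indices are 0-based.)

l=1, r=4, best area=91

l=0 r=9: min(2,4)*9=18 best=18 *, l++
l=1 r=9: min(19,4)*8=32 best=32 *, r--
l=1 r=8: min(19,13)*7=91 best=91 *, r--
l=1 r=7: min(19,15)*6=90 best=91, r--
l=1 r=6: min(19,13)*5=65 best=91, r--
l=1 r=5: min(19,13)*4=52 best=91, r--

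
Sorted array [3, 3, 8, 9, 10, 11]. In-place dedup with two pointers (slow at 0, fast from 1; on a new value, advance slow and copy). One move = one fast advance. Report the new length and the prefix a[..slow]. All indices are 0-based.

(s=0,f=1) a[fast]=3=a[slow] dup → fast++
(s=0,f=2) a[fast]=8≠a[slow]=3 write a[1]=8 → slow++,fast++
(s=1,f=3) a[fast]=9≠a[slow]=8 write a[2]=9 → slow++,fast++
(s=2,f=4) a[fast]=10≠a[slow]=9 write a[3]=10 → slow++,fast++
(s=3,f=5) a[fast]=11≠a[slow]=10 write a[4]=11 → slow++,fast++

length 5; prefix = [3, 8, 9, 10, 11]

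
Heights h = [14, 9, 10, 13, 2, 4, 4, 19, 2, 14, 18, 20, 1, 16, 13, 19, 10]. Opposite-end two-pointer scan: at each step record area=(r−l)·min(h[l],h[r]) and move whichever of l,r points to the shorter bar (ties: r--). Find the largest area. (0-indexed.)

max area = 210

[0,16] min(14,10)*16=160 best=160 * → r--
[0,15] min(14,19)*15=210 best=210 * → l++
[1,15] min(9,19)*14=126 best=210 → l++
[2,15] min(10,19)*13=130 best=210 → l++
[3,15] min(13,19)*12=156 best=210 → l++
[4,15] min(2,19)*11=22 best=210 → l++
[5,15] min(4,19)*10=40 best=210 → l++
[6,15] min(4,19)*9=36 best=210 → l++
[7,15] min(19,19)*8=152 best=210 → r--
[7,14] min(19,13)*7=91 best=210 → r--
[7,13] min(19,16)*6=96 best=210 → r--
[7,12] min(19,1)*5=5 best=210 → r--
[7,11] min(19,20)*4=76 best=210 → l++
[8,11] min(2,20)*3=6 best=210 → l++
[9,11] min(14,20)*2=28 best=210 → l++
[10,11] min(18,20)*1=18 best=210 → l++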